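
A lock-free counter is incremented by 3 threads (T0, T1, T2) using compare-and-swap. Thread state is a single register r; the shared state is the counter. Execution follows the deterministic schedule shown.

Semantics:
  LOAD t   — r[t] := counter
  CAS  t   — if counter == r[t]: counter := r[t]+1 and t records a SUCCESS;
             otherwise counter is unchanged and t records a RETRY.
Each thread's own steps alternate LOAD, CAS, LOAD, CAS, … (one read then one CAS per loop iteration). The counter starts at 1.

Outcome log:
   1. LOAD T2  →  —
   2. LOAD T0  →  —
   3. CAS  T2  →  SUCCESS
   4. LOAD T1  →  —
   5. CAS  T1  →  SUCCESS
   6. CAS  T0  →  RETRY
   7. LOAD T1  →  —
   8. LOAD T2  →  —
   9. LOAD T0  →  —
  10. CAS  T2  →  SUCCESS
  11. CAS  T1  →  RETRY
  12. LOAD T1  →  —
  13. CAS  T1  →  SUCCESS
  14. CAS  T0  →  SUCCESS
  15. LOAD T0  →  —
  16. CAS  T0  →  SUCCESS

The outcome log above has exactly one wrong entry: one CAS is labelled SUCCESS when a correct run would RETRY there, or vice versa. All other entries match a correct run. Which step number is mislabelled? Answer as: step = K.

step = 14

Re-executing:
[1] T2.load  rd  (counter 1, T2.r 1)
[2] T0.load  rd  (counter 1, T0.r 1)
[3] T2.cas  hit  (counter 2, T2.r 1)
[4] T1.load  rd  (counter 2, T1.r 2)
[5] T1.cas  hit  (counter 3, T1.r 2)
[6] T0.cas  miss  (counter 3, T0.r 1)
[7] T1.load  rd  (counter 3, T1.r 3)
[8] T2.load  rd  (counter 3, T2.r 3)
[9] T0.load  rd  (counter 3, T0.r 3)
[10] T2.cas  hit  (counter 4, T2.r 3)
[11] T1.cas  miss  (counter 4, T1.r 3)
[12] T1.load  rd  (counter 4, T1.r 4)
[13] T1.cas  hit  (counter 5, T1.r 4)
[14] T0.cas  miss  (counter 5, T0.r 3)
[15] T0.load  rd  (counter 5, T0.r 5)
[16] T0.cas  hit  (counter 6, T0.r 5)
Log disagrees first at step 14.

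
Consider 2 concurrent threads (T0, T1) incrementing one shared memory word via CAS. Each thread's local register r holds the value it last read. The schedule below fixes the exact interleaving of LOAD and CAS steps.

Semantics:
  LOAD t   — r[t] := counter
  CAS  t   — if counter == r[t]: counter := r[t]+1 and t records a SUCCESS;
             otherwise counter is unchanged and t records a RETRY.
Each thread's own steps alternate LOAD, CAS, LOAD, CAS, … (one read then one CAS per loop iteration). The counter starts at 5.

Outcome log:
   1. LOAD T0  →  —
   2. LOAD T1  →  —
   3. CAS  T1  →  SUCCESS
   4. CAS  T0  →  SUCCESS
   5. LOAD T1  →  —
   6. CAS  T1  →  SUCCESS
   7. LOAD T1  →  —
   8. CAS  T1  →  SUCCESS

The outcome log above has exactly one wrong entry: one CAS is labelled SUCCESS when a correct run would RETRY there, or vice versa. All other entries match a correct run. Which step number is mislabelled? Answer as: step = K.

Reference trace:
step 1: T0 LOAD ⇒ load; ctr=5 reg=5
step 2: T1 LOAD ⇒ load; ctr=5 reg=5
step 3: T1 CAS ⇒ ok; ctr=6 reg=5
step 4: T0 CAS ⇒ retry; ctr=6 reg=5
step 5: T1 LOAD ⇒ load; ctr=6 reg=6
step 6: T1 CAS ⇒ ok; ctr=7 reg=6
step 7: T1 LOAD ⇒ load; ctr=7 reg=7
step 8: T1 CAS ⇒ ok; ctr=8 reg=7
Log disagrees first at step 4.

step = 4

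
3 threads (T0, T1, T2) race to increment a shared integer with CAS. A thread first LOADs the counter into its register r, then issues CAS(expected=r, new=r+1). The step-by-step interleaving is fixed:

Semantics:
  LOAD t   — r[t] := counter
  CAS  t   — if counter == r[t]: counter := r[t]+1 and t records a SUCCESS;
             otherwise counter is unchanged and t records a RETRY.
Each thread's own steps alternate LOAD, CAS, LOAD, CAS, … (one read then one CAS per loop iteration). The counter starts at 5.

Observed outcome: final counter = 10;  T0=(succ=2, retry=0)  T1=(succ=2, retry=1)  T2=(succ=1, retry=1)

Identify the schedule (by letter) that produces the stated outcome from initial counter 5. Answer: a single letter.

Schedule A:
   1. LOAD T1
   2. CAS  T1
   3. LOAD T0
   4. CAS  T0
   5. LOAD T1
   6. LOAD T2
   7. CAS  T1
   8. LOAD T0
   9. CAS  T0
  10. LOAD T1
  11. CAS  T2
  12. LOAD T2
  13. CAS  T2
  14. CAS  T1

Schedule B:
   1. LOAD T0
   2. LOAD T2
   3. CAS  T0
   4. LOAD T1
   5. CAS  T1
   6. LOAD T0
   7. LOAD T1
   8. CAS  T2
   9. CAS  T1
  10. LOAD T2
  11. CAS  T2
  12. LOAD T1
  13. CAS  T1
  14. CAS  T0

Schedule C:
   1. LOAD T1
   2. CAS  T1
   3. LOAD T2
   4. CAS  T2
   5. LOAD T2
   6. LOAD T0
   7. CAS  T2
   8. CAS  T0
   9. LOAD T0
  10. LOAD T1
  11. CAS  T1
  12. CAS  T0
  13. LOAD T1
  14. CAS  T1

A

Simulating candidate A:
1. LOAD T1 → mem=5 r[T1]=5 [LOAD]
2. CAS T1 → mem=6 r[T1]=5 [OK]
3. LOAD T0 → mem=6 r[T0]=6 [LOAD]
4. CAS T0 → mem=7 r[T0]=6 [OK]
5. LOAD T1 → mem=7 r[T1]=7 [LOAD]
6. LOAD T2 → mem=7 r[T2]=7 [LOAD]
7. CAS T1 → mem=8 r[T1]=7 [OK]
8. LOAD T0 → mem=8 r[T0]=8 [LOAD]
9. CAS T0 → mem=9 r[T0]=8 [OK]
10. LOAD T1 → mem=9 r[T1]=9 [LOAD]
11. CAS T2 → mem=9 r[T2]=7 [RETRY]
12. LOAD T2 → mem=9 r[T2]=9 [LOAD]
13. CAS T2 → mem=10 r[T2]=9 [OK]
14. CAS T1 → mem=10 r[T1]=9 [RETRY]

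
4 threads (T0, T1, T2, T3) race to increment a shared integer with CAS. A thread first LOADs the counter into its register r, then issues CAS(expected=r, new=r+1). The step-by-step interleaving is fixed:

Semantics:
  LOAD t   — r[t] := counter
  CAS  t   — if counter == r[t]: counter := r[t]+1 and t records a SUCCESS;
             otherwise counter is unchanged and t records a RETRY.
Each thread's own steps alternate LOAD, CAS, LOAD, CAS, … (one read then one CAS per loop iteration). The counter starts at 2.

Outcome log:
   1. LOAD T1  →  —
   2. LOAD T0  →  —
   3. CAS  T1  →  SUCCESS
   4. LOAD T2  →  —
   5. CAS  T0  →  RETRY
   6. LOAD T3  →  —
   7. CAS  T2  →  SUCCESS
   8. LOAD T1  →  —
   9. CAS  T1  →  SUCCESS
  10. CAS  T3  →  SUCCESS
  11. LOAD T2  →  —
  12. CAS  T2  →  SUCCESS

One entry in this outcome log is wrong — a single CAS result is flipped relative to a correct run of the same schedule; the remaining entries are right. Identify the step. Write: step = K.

step = 10

Correct run:
   1) LOAD T1:  M=2  r_T1=2
   2) LOAD T0:  M=2  r_T0=2
   3) CAS  T1:  M=3  r_T1=2 ✓
   4) LOAD T2:  M=3  r_T2=3
   5) CAS  T0:  M=3  r_T0=2 ✗
   6) LOAD T3:  M=3  r_T3=3
   7) CAS  T2:  M=4  r_T2=3 ✓
   8) LOAD T1:  M=4  r_T1=4
   9) CAS  T1:  M=5  r_T1=4 ✓
  10) CAS  T3:  M=5  r_T3=3 ✗
  11) LOAD T2:  M=5  r_T2=5
  12) CAS  T2:  M=6  r_T2=5 ✓
Mismatch at 10.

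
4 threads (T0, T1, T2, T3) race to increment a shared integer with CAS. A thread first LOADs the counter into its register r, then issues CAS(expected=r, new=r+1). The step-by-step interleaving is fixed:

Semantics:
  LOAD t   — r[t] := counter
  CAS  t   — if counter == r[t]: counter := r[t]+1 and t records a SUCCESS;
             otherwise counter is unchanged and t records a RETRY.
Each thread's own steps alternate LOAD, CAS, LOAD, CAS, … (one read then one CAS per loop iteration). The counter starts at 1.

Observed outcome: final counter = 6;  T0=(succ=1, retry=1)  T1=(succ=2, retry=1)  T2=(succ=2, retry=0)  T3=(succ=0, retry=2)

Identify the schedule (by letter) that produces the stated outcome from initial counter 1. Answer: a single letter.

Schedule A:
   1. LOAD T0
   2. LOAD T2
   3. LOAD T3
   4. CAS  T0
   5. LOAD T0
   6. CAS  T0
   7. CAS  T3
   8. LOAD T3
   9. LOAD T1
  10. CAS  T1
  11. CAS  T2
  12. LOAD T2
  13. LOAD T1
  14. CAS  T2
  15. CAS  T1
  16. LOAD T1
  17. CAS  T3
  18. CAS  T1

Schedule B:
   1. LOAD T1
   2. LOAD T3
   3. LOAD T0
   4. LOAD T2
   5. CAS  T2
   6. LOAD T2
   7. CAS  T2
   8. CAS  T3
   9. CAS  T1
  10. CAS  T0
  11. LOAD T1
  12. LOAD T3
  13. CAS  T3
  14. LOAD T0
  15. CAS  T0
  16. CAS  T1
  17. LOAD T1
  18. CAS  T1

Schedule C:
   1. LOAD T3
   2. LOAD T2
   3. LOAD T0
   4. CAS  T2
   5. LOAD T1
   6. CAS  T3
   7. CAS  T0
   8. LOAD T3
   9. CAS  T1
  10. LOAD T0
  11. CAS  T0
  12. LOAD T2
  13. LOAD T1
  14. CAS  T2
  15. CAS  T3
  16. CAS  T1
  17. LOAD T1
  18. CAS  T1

C

Tracing schedule C:
step 1: T3 LOAD ⇒ load; ctr=1 reg=1
step 2: T2 LOAD ⇒ load; ctr=1 reg=1
step 3: T0 LOAD ⇒ load; ctr=1 reg=1
step 4: T2 CAS ⇒ ok; ctr=2 reg=1
step 5: T1 LOAD ⇒ load; ctr=2 reg=2
step 6: T3 CAS ⇒ retry; ctr=2 reg=1
step 7: T0 CAS ⇒ retry; ctr=2 reg=1
step 8: T3 LOAD ⇒ load; ctr=2 reg=2
step 9: T1 CAS ⇒ ok; ctr=3 reg=2
step 10: T0 LOAD ⇒ load; ctr=3 reg=3
step 11: T0 CAS ⇒ ok; ctr=4 reg=3
step 12: T2 LOAD ⇒ load; ctr=4 reg=4
step 13: T1 LOAD ⇒ load; ctr=4 reg=4
step 14: T2 CAS ⇒ ok; ctr=5 reg=4
step 15: T3 CAS ⇒ retry; ctr=5 reg=2
step 16: T1 CAS ⇒ retry; ctr=5 reg=4
step 17: T1 LOAD ⇒ load; ctr=5 reg=5
step 18: T1 CAS ⇒ ok; ctr=6 reg=5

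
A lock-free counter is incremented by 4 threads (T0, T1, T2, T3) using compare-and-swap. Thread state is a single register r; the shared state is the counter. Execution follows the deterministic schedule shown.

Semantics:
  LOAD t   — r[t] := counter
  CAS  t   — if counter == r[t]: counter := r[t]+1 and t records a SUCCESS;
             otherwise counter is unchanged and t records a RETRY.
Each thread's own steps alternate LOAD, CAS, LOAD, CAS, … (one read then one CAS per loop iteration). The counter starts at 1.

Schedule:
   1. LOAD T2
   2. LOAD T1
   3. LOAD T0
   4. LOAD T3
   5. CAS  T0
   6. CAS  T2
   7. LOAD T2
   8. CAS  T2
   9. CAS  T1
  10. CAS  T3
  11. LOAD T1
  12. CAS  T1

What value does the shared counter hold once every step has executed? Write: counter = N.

T2 LOAD — after: cnt=1, r=1 — load
T1 LOAD — after: cnt=1, r=1 — load
T0 LOAD — after: cnt=1, r=1 — load
T3 LOAD — after: cnt=1, r=1 — load
T0 CAS — after: cnt=2, r=1 — ok
T2 CAS — after: cnt=2, r=1 — retry
T2 LOAD — after: cnt=2, r=2 — load
T2 CAS — after: cnt=3, r=2 — ok
T1 CAS — after: cnt=3, r=1 — retry
T3 CAS — after: cnt=3, r=1 — retry
T1 LOAD — after: cnt=3, r=3 — load
T1 CAS — after: cnt=4, r=3 — ok

counter = 4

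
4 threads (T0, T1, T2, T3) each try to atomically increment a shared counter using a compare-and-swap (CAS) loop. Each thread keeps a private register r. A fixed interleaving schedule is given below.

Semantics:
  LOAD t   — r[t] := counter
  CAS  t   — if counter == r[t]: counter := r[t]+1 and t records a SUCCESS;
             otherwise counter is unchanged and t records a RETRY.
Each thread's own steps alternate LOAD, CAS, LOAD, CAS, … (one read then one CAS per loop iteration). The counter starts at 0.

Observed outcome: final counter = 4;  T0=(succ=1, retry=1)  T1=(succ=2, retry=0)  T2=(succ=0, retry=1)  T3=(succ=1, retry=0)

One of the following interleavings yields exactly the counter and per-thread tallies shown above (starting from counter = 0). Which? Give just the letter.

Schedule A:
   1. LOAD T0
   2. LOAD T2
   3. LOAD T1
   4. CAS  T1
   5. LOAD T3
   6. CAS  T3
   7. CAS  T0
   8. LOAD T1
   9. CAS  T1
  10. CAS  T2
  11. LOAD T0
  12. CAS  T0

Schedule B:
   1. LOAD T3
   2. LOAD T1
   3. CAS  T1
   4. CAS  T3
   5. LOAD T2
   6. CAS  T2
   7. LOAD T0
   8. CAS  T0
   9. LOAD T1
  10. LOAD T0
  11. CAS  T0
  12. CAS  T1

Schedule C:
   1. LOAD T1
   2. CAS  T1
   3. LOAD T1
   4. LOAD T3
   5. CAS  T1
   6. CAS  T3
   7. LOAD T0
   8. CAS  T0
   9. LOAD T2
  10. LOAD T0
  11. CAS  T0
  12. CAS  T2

A

Tracing schedule A:
step 1: T0 LOAD ⇒ load; ctr=0 reg=0
step 2: T2 LOAD ⇒ load; ctr=0 reg=0
step 3: T1 LOAD ⇒ load; ctr=0 reg=0
step 4: T1 CAS ⇒ ok; ctr=1 reg=0
step 5: T3 LOAD ⇒ load; ctr=1 reg=1
step 6: T3 CAS ⇒ ok; ctr=2 reg=1
step 7: T0 CAS ⇒ retry; ctr=2 reg=0
step 8: T1 LOAD ⇒ load; ctr=2 reg=2
step 9: T1 CAS ⇒ ok; ctr=3 reg=2
step 10: T2 CAS ⇒ retry; ctr=3 reg=0
step 11: T0 LOAD ⇒ load; ctr=3 reg=3
step 12: T0 CAS ⇒ ok; ctr=4 reg=3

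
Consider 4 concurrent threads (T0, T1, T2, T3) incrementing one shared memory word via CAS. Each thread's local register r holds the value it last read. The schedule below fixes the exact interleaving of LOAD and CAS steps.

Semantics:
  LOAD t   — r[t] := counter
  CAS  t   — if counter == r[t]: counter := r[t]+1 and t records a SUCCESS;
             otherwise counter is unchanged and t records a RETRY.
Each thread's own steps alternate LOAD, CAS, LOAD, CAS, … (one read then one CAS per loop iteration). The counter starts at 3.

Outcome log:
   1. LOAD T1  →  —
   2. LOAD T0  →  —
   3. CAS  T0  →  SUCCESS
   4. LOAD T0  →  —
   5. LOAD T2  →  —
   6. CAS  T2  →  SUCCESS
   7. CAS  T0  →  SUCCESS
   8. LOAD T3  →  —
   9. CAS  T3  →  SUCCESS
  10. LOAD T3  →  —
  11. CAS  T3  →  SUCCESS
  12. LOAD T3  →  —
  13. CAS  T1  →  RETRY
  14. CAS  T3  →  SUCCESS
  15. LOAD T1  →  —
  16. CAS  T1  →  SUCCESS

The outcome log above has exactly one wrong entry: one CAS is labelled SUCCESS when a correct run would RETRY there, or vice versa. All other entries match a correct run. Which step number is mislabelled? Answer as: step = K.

Re-executing:
#1 T1 reads 3
#2 T0 reads 3
#3 T0 CAS(3→4) writes; counter now 4
#4 T0 reads 4
#5 T2 reads 4
#6 T2 CAS(4→5) writes; counter now 5
#7 T0 CAS(4→5) fails; counter now 5
#8 T3 reads 5
#9 T3 CAS(5→6) writes; counter now 6
#10 T3 reads 6
#11 T3 CAS(6→7) writes; counter now 7
#12 T3 reads 7
#13 T1 CAS(3→4) fails; counter now 7
#14 T3 CAS(7→8) writes; counter now 8
#15 T1 reads 8
#16 T1 CAS(8→9) writes; counter now 9
Log disagrees first at step 7.

step = 7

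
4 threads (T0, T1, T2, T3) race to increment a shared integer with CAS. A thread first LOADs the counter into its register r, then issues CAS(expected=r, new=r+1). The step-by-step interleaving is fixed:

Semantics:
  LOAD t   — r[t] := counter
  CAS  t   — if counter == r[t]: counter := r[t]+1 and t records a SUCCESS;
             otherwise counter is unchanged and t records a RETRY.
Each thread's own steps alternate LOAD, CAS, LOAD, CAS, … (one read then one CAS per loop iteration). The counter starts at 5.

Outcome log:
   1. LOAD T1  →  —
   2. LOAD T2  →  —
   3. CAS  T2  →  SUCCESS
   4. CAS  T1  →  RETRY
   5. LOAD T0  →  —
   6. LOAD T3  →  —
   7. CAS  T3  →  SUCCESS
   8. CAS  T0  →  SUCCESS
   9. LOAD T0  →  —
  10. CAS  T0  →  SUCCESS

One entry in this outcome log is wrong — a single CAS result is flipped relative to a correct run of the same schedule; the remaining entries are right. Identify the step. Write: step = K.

Re-executing:
[1] T1.load  rd  (counter 5, T1.r 5)
[2] T2.load  rd  (counter 5, T2.r 5)
[3] T2.cas  hit  (counter 6, T2.r 5)
[4] T1.cas  miss  (counter 6, T1.r 5)
[5] T0.load  rd  (counter 6, T0.r 6)
[6] T3.load  rd  (counter 6, T3.r 6)
[7] T3.cas  hit  (counter 7, T3.r 6)
[8] T0.cas  miss  (counter 7, T0.r 6)
[9] T0.load  rd  (counter 7, T0.r 7)
[10] T0.cas  hit  (counter 8, T0.r 7)
Log disagrees first at step 8.

step = 8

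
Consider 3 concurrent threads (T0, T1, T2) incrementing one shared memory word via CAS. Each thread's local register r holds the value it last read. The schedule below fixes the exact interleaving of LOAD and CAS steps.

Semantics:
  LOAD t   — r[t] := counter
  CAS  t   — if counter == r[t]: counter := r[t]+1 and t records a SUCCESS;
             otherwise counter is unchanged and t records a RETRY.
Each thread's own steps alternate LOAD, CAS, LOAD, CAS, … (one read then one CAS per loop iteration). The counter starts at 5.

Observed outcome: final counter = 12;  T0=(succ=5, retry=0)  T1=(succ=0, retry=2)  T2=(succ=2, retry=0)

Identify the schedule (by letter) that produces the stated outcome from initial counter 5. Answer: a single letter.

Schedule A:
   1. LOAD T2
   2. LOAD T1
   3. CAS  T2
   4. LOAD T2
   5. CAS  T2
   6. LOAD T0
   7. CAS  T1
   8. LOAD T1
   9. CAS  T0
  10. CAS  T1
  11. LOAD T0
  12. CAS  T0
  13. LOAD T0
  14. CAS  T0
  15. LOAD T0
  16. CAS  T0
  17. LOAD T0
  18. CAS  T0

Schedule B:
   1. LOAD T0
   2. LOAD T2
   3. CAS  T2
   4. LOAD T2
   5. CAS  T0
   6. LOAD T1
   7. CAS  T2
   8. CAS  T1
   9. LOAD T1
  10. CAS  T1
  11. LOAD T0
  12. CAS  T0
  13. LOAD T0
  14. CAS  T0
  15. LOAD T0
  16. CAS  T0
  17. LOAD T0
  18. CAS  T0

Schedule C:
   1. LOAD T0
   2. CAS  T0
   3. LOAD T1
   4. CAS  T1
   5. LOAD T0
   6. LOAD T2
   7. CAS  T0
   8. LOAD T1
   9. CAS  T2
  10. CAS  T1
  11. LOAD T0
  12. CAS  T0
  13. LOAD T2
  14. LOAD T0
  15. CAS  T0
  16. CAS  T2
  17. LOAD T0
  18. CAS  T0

A

Run A:
#1 T2 reads 5
#2 T1 reads 5
#3 T2 CAS(5→6) writes; counter now 6
#4 T2 reads 6
#5 T2 CAS(6→7) writes; counter now 7
#6 T0 reads 7
#7 T1 CAS(5→6) fails; counter now 7
#8 T1 reads 7
#9 T0 CAS(7→8) writes; counter now 8
#10 T1 CAS(7→8) fails; counter now 8
#11 T0 reads 8
#12 T0 CAS(8→9) writes; counter now 9
#13 T0 reads 9
#14 T0 CAS(9→10) writes; counter now 10
#15 T0 reads 10
#16 T0 CAS(10→11) writes; counter now 11
#17 T0 reads 11
#18 T0 CAS(11→12) writes; counter now 12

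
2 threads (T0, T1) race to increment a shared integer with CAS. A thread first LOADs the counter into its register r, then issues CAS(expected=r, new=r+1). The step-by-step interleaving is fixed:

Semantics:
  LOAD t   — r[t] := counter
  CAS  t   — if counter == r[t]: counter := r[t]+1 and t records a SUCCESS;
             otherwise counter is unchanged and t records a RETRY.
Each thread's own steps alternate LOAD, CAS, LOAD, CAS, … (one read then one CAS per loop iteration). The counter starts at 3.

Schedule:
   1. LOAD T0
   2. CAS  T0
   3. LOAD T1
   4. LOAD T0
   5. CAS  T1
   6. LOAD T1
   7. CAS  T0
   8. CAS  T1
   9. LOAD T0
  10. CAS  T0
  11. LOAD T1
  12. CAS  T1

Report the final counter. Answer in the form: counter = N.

   1) LOAD T0:  M=3  r_T0=3
   2) CAS  T0:  M=4  r_T0=3 ✓
   3) LOAD T1:  M=4  r_T1=4
   4) LOAD T0:  M=4  r_T0=4
   5) CAS  T1:  M=5  r_T1=4 ✓
   6) LOAD T1:  M=5  r_T1=5
   7) CAS  T0:  M=5  r_T0=4 ✗
   8) CAS  T1:  M=6  r_T1=5 ✓
   9) LOAD T0:  M=6  r_T0=6
  10) CAS  T0:  M=7  r_T0=6 ✓
  11) LOAD T1:  M=7  r_T1=7
  12) CAS  T1:  M=8  r_T1=7 ✓

counter = 8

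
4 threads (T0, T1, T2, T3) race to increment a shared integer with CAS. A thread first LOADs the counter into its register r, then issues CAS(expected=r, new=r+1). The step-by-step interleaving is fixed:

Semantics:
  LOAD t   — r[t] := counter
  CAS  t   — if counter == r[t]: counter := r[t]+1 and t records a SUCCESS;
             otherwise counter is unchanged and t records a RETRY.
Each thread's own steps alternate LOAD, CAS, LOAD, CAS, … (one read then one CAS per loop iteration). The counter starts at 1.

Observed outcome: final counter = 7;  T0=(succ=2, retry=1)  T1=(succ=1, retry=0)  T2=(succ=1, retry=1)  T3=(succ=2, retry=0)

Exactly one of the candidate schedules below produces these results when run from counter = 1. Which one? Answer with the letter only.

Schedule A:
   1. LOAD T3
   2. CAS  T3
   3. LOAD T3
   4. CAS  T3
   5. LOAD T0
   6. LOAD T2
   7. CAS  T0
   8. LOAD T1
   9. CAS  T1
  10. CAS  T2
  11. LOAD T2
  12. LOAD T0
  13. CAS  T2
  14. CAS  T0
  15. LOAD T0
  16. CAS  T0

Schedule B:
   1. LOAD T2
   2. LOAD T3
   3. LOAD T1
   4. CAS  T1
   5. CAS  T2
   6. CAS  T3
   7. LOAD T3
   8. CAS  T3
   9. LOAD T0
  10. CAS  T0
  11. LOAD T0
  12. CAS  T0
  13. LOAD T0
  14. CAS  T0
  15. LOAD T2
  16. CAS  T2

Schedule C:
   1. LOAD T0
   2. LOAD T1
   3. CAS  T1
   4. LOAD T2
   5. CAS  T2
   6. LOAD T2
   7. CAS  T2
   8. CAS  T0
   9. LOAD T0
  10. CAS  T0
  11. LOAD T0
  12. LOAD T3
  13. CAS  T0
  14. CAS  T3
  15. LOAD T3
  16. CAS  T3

A

Simulating candidate A:
[1] T3.load  rd  (counter 1, T3.r 1)
[2] T3.cas  hit  (counter 2, T3.r 1)
[3] T3.load  rd  (counter 2, T3.r 2)
[4] T3.cas  hit  (counter 3, T3.r 2)
[5] T0.load  rd  (counter 3, T0.r 3)
[6] T2.load  rd  (counter 3, T2.r 3)
[7] T0.cas  hit  (counter 4, T0.r 3)
[8] T1.load  rd  (counter 4, T1.r 4)
[9] T1.cas  hit  (counter 5, T1.r 4)
[10] T2.cas  miss  (counter 5, T2.r 3)
[11] T2.load  rd  (counter 5, T2.r 5)
[12] T0.load  rd  (counter 5, T0.r 5)
[13] T2.cas  hit  (counter 6, T2.r 5)
[14] T0.cas  miss  (counter 6, T0.r 5)
[15] T0.load  rd  (counter 6, T0.r 6)
[16] T0.cas  hit  (counter 7, T0.r 6)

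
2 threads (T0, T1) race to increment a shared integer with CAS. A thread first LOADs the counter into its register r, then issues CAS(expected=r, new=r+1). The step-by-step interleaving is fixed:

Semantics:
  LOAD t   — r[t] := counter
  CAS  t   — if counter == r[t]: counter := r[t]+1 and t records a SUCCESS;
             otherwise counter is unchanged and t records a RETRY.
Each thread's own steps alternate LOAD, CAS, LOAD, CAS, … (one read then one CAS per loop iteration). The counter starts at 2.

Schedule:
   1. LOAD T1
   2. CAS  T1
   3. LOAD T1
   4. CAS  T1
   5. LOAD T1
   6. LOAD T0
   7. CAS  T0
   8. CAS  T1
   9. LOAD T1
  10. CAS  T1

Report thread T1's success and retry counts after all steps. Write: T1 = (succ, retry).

T1 = (3, 1)

1. LOAD T1 → mem=2 r[T1]=2 [LOAD]
2. CAS T1 → mem=3 r[T1]=2 [OK]
3. LOAD T1 → mem=3 r[T1]=3 [LOAD]
4. CAS T1 → mem=4 r[T1]=3 [OK]
5. LOAD T1 → mem=4 r[T1]=4 [LOAD]
6. LOAD T0 → mem=4 r[T0]=4 [LOAD]
7. CAS T0 → mem=5 r[T0]=4 [OK]
8. CAS T1 → mem=5 r[T1]=4 [RETRY]
9. LOAD T1 → mem=5 r[T1]=5 [LOAD]
10. CAS T1 → mem=6 r[T1]=5 [OK]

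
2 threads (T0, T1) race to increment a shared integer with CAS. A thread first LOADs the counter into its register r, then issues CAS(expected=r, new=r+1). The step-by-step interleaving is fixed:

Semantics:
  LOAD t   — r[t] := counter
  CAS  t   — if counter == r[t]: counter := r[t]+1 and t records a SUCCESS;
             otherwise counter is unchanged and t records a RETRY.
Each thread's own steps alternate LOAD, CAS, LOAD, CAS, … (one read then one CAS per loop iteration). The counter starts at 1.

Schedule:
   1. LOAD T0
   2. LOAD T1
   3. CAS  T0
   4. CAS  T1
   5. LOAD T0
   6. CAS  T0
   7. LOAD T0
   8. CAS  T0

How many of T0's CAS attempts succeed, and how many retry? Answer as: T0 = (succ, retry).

T0 = (3, 0)

[1] T0.load  rd  (counter 1, T0.r 1)
[2] T1.load  rd  (counter 1, T1.r 1)
[3] T0.cas  hit  (counter 2, T0.r 1)
[4] T1.cas  miss  (counter 2, T1.r 1)
[5] T0.load  rd  (counter 2, T0.r 2)
[6] T0.cas  hit  (counter 3, T0.r 2)
[7] T0.load  rd  (counter 3, T0.r 3)
[8] T0.cas  hit  (counter 4, T0.r 3)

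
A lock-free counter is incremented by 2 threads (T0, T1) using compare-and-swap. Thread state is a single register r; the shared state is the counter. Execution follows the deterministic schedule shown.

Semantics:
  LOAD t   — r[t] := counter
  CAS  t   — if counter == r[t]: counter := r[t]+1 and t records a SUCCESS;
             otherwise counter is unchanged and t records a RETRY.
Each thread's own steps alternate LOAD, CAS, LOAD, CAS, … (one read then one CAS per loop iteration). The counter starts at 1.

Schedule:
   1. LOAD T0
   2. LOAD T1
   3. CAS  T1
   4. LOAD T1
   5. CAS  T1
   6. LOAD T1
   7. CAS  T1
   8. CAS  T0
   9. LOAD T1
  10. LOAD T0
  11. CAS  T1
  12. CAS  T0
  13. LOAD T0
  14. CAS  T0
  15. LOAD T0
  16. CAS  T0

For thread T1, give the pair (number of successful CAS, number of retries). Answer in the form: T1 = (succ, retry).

step 1: T0 LOAD ⇒ load; ctr=1 reg=1
step 2: T1 LOAD ⇒ load; ctr=1 reg=1
step 3: T1 CAS ⇒ ok; ctr=2 reg=1
step 4: T1 LOAD ⇒ load; ctr=2 reg=2
step 5: T1 CAS ⇒ ok; ctr=3 reg=2
step 6: T1 LOAD ⇒ load; ctr=3 reg=3
step 7: T1 CAS ⇒ ok; ctr=4 reg=3
step 8: T0 CAS ⇒ retry; ctr=4 reg=1
step 9: T1 LOAD ⇒ load; ctr=4 reg=4
step 10: T0 LOAD ⇒ load; ctr=4 reg=4
step 11: T1 CAS ⇒ ok; ctr=5 reg=4
step 12: T0 CAS ⇒ retry; ctr=5 reg=4
step 13: T0 LOAD ⇒ load; ctr=5 reg=5
step 14: T0 CAS ⇒ ok; ctr=6 reg=5
step 15: T0 LOAD ⇒ load; ctr=6 reg=6
step 16: T0 CAS ⇒ ok; ctr=7 reg=6

T1 = (4, 0)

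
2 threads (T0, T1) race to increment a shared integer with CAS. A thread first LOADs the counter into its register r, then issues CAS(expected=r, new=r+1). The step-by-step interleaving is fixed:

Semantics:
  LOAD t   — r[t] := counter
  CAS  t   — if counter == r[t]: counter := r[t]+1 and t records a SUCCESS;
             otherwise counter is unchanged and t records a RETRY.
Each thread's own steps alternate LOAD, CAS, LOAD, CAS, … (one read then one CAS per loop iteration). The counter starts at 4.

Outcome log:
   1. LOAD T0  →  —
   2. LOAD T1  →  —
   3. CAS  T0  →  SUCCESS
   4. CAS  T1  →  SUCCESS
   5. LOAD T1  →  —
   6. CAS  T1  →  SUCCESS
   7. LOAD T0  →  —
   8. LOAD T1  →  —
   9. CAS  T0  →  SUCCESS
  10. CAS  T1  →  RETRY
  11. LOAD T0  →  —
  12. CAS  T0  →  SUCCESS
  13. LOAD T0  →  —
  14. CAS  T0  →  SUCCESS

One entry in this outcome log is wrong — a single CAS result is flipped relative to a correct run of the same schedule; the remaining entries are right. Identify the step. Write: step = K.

Correct run:
step 1: T0 LOAD ⇒ load; ctr=4 reg=4
step 2: T1 LOAD ⇒ load; ctr=4 reg=4
step 3: T0 CAS ⇒ ok; ctr=5 reg=4
step 4: T1 CAS ⇒ retry; ctr=5 reg=4
step 5: T1 LOAD ⇒ load; ctr=5 reg=5
step 6: T1 CAS ⇒ ok; ctr=6 reg=5
step 7: T0 LOAD ⇒ load; ctr=6 reg=6
step 8: T1 LOAD ⇒ load; ctr=6 reg=6
step 9: T0 CAS ⇒ ok; ctr=7 reg=6
step 10: T1 CAS ⇒ retry; ctr=7 reg=6
step 11: T0 LOAD ⇒ load; ctr=7 reg=7
step 12: T0 CAS ⇒ ok; ctr=8 reg=7
step 13: T0 LOAD ⇒ load; ctr=8 reg=8
step 14: T0 CAS ⇒ ok; ctr=9 reg=8
Log disagrees first at step 4.

step = 4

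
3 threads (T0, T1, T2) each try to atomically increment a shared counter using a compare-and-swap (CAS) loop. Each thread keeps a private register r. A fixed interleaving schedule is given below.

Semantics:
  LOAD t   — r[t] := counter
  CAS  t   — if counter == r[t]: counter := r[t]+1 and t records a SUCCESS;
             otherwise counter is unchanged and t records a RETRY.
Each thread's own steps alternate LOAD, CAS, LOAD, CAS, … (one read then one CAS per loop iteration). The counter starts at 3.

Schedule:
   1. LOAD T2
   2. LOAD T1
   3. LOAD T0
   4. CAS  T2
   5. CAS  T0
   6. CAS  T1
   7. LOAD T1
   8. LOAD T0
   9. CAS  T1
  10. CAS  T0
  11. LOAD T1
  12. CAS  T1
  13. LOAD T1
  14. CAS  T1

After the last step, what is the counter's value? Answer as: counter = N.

step 1: T2 LOAD ⇒ load; ctr=3 reg=3
step 2: T1 LOAD ⇒ load; ctr=3 reg=3
step 3: T0 LOAD ⇒ load; ctr=3 reg=3
step 4: T2 CAS ⇒ ok; ctr=4 reg=3
step 5: T0 CAS ⇒ retry; ctr=4 reg=3
step 6: T1 CAS ⇒ retry; ctr=4 reg=3
step 7: T1 LOAD ⇒ load; ctr=4 reg=4
step 8: T0 LOAD ⇒ load; ctr=4 reg=4
step 9: T1 CAS ⇒ ok; ctr=5 reg=4
step 10: T0 CAS ⇒ retry; ctr=5 reg=4
step 11: T1 LOAD ⇒ load; ctr=5 reg=5
step 12: T1 CAS ⇒ ok; ctr=6 reg=5
step 13: T1 LOAD ⇒ load; ctr=6 reg=6
step 14: T1 CAS ⇒ ok; ctr=7 reg=6

counter = 7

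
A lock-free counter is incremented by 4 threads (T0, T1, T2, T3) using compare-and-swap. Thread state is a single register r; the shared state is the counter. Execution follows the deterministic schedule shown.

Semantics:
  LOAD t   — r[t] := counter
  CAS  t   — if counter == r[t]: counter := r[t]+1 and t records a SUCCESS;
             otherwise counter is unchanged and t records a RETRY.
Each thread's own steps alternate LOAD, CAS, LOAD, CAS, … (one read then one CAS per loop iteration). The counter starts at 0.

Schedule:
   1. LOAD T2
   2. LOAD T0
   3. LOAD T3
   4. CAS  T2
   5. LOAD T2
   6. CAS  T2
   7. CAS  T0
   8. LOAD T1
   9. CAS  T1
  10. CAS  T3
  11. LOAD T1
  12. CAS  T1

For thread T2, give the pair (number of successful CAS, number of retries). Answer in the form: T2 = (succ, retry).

[1] T2.load  rd  (counter 0, T2.r 0)
[2] T0.load  rd  (counter 0, T0.r 0)
[3] T3.load  rd  (counter 0, T3.r 0)
[4] T2.cas  hit  (counter 1, T2.r 0)
[5] T2.load  rd  (counter 1, T2.r 1)
[6] T2.cas  hit  (counter 2, T2.r 1)
[7] T0.cas  miss  (counter 2, T0.r 0)
[8] T1.load  rd  (counter 2, T1.r 2)
[9] T1.cas  hit  (counter 3, T1.r 2)
[10] T3.cas  miss  (counter 3, T3.r 0)
[11] T1.load  rd  (counter 3, T1.r 3)
[12] T1.cas  hit  (counter 4, T1.r 3)

T2 = (2, 0)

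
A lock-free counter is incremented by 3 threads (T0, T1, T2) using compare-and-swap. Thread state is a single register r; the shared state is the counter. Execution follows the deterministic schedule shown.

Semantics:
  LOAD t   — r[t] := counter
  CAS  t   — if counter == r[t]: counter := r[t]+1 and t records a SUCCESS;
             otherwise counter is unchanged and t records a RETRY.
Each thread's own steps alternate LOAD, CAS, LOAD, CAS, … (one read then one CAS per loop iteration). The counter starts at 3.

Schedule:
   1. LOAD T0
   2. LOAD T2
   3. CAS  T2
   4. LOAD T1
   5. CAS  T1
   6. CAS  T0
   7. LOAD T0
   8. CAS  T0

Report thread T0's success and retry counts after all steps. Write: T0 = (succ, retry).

step 1: T0 LOAD ⇒ load; ctr=3 reg=3
step 2: T2 LOAD ⇒ load; ctr=3 reg=3
step 3: T2 CAS ⇒ ok; ctr=4 reg=3
step 4: T1 LOAD ⇒ load; ctr=4 reg=4
step 5: T1 CAS ⇒ ok; ctr=5 reg=4
step 6: T0 CAS ⇒ retry; ctr=5 reg=3
step 7: T0 LOAD ⇒ load; ctr=5 reg=5
step 8: T0 CAS ⇒ ok; ctr=6 reg=5

T0 = (1, 1)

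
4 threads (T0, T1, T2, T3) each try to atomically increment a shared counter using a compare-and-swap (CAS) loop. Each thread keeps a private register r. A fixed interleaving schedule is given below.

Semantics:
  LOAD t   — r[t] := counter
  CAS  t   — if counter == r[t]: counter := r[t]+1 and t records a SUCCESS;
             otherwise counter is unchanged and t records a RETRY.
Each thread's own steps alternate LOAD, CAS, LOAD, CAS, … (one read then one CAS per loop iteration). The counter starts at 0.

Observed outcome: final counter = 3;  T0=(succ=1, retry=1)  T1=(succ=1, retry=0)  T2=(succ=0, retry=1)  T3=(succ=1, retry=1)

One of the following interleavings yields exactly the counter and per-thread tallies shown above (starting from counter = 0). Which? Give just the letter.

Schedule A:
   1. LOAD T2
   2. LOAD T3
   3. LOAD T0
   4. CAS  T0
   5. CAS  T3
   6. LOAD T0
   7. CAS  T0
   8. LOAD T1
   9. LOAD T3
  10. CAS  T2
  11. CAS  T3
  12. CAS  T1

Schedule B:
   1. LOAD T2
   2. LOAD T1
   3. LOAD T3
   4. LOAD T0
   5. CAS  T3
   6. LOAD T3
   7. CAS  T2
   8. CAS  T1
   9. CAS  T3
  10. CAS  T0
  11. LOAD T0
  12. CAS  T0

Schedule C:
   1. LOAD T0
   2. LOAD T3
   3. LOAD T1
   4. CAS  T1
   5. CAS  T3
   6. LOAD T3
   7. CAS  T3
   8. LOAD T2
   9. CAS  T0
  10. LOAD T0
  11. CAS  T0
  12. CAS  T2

Tracing schedule C:
#1 T0 reads 0
#2 T3 reads 0
#3 T1 reads 0
#4 T1 CAS(0→1) writes; counter now 1
#5 T3 CAS(0→1) fails; counter now 1
#6 T3 reads 1
#7 T3 CAS(1→2) writes; counter now 2
#8 T2 reads 2
#9 T0 CAS(0→1) fails; counter now 2
#10 T0 reads 2
#11 T0 CAS(2→3) writes; counter now 3
#12 T2 CAS(2→3) fails; counter now 3

C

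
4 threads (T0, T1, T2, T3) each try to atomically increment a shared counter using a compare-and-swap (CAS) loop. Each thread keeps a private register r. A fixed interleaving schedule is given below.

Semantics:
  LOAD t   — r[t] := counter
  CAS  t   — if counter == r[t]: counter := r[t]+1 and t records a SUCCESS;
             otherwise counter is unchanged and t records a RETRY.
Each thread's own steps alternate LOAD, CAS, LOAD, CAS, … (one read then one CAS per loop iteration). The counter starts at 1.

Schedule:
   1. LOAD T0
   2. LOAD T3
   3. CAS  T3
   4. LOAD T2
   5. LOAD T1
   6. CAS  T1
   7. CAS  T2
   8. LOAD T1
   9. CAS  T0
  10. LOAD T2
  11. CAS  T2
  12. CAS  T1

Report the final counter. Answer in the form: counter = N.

counter = 4

step 1: T0 LOAD ⇒ load; ctr=1 reg=1
step 2: T3 LOAD ⇒ load; ctr=1 reg=1
step 3: T3 CAS ⇒ ok; ctr=2 reg=1
step 4: T2 LOAD ⇒ load; ctr=2 reg=2
step 5: T1 LOAD ⇒ load; ctr=2 reg=2
step 6: T1 CAS ⇒ ok; ctr=3 reg=2
step 7: T2 CAS ⇒ retry; ctr=3 reg=2
step 8: T1 LOAD ⇒ load; ctr=3 reg=3
step 9: T0 CAS ⇒ retry; ctr=3 reg=1
step 10: T2 LOAD ⇒ load; ctr=3 reg=3
step 11: T2 CAS ⇒ ok; ctr=4 reg=3
step 12: T1 CAS ⇒ retry; ctr=4 reg=3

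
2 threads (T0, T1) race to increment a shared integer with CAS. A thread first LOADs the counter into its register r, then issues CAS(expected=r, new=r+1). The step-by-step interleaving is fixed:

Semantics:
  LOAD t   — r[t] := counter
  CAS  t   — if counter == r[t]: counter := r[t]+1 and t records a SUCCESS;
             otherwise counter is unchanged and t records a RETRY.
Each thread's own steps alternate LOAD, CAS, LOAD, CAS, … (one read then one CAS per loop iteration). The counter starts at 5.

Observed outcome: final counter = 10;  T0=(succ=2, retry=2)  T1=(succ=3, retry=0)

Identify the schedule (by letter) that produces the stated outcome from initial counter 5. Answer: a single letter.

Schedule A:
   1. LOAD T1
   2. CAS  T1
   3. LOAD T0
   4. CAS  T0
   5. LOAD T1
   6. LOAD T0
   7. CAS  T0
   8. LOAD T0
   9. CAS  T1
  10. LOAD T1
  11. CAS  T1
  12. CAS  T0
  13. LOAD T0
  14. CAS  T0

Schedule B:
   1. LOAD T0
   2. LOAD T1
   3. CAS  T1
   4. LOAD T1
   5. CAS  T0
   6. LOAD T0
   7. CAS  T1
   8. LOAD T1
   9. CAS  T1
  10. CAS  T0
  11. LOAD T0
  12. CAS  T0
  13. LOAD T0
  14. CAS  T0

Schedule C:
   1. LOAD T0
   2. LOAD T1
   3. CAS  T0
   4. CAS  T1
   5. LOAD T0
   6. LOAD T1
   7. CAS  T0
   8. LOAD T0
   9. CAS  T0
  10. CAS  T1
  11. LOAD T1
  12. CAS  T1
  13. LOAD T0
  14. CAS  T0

B

Tracing schedule B:
T0 LOAD — after: cnt=5, r=5 — load
T1 LOAD — after: cnt=5, r=5 — load
T1 CAS — after: cnt=6, r=5 — ok
T1 LOAD — after: cnt=6, r=6 — load
T0 CAS — after: cnt=6, r=5 — retry
T0 LOAD — after: cnt=6, r=6 — load
T1 CAS — after: cnt=7, r=6 — ok
T1 LOAD — after: cnt=7, r=7 — load
T1 CAS — after: cnt=8, r=7 — ok
T0 CAS — after: cnt=8, r=6 — retry
T0 LOAD — after: cnt=8, r=8 — load
T0 CAS — after: cnt=9, r=8 — ok
T0 LOAD — after: cnt=9, r=9 — load
T0 CAS — after: cnt=10, r=9 — ok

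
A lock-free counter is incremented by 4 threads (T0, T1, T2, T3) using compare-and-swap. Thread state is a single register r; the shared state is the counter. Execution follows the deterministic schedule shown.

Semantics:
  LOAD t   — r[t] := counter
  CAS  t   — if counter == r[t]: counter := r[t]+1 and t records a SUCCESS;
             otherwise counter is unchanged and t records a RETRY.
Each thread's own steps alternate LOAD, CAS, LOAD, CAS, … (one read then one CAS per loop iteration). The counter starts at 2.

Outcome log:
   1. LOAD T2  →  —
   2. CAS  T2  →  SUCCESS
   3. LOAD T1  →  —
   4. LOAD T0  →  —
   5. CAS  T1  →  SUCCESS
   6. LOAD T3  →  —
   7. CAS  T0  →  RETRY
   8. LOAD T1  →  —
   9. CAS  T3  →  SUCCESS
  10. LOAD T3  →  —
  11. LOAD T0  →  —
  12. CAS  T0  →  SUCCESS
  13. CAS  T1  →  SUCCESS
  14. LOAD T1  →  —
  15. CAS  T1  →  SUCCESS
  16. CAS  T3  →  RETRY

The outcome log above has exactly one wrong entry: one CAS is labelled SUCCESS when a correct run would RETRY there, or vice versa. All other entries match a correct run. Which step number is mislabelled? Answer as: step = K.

step = 13

Correct run:
#1 T2 reads 2
#2 T2 CAS(2→3) writes; counter now 3
#3 T1 reads 3
#4 T0 reads 3
#5 T1 CAS(3→4) writes; counter now 4
#6 T3 reads 4
#7 T0 CAS(3→4) fails; counter now 4
#8 T1 reads 4
#9 T3 CAS(4→5) writes; counter now 5
#10 T3 reads 5
#11 T0 reads 5
#12 T0 CAS(5→6) writes; counter now 6
#13 T1 CAS(4→5) fails; counter now 6
#14 T1 reads 6
#15 T1 CAS(6→7) writes; counter now 7
#16 T3 CAS(5→6) fails; counter now 7
Log disagrees first at step 13.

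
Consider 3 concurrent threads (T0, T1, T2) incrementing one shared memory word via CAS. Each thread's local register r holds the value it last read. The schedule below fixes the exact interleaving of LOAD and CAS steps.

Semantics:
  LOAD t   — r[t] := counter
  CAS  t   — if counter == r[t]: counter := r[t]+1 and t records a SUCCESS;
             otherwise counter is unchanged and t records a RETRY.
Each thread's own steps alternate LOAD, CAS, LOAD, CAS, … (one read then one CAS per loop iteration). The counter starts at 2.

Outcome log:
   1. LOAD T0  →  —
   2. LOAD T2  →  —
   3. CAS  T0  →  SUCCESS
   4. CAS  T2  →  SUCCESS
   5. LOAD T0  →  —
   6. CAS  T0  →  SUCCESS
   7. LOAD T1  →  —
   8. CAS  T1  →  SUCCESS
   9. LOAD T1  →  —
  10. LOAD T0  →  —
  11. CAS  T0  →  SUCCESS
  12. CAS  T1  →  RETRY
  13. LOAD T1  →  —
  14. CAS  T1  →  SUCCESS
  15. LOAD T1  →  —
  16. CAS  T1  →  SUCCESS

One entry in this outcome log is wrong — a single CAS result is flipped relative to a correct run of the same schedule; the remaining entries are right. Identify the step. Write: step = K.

Re-executing:
1. LOAD T0 → mem=2 r[T0]=2 [LOAD]
2. LOAD T2 → mem=2 r[T2]=2 [LOAD]
3. CAS T0 → mem=3 r[T0]=2 [OK]
4. CAS T2 → mem=3 r[T2]=2 [RETRY]
5. LOAD T0 → mem=3 r[T0]=3 [LOAD]
6. CAS T0 → mem=4 r[T0]=3 [OK]
7. LOAD T1 → mem=4 r[T1]=4 [LOAD]
8. CAS T1 → mem=5 r[T1]=4 [OK]
9. LOAD T1 → mem=5 r[T1]=5 [LOAD]
10. LOAD T0 → mem=5 r[T0]=5 [LOAD]
11. CAS T0 → mem=6 r[T0]=5 [OK]
12. CAS T1 → mem=6 r[T1]=5 [RETRY]
13. LOAD T1 → mem=6 r[T1]=6 [LOAD]
14. CAS T1 → mem=7 r[T1]=6 [OK]
15. LOAD T1 → mem=7 r[T1]=7 [LOAD]
16. CAS T1 → mem=8 r[T1]=7 [OK]
Log disagrees first at step 4.

step = 4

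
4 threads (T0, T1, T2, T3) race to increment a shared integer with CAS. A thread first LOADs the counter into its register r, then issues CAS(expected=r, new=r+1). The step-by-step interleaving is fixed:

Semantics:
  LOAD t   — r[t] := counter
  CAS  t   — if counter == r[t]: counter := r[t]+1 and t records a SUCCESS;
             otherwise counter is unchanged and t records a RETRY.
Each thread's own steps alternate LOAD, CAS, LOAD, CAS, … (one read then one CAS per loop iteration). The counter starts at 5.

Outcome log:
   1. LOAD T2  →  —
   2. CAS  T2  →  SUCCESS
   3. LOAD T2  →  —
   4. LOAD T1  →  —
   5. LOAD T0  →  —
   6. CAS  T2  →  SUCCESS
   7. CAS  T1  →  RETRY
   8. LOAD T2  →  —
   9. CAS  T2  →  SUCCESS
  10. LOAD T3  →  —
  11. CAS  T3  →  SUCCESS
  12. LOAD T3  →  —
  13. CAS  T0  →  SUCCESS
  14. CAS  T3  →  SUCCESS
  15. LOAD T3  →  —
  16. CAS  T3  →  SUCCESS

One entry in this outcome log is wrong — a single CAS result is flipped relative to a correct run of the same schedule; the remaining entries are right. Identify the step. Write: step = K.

Re-executing:
#1 T2 reads 5
#2 T2 CAS(5→6) writes; counter now 6
#3 T2 reads 6
#4 T1 reads 6
#5 T0 reads 6
#6 T2 CAS(6→7) writes; counter now 7
#7 T1 CAS(6→7) fails; counter now 7
#8 T2 reads 7
#9 T2 CAS(7→8) writes; counter now 8
#10 T3 reads 8
#11 T3 CAS(8→9) writes; counter now 9
#12 T3 reads 9
#13 T0 CAS(6→7) fails; counter now 9
#14 T3 CAS(9→10) writes; counter now 10
#15 T3 reads 10
#16 T3 CAS(10→11) writes; counter now 11
Log disagrees first at step 13.

step = 13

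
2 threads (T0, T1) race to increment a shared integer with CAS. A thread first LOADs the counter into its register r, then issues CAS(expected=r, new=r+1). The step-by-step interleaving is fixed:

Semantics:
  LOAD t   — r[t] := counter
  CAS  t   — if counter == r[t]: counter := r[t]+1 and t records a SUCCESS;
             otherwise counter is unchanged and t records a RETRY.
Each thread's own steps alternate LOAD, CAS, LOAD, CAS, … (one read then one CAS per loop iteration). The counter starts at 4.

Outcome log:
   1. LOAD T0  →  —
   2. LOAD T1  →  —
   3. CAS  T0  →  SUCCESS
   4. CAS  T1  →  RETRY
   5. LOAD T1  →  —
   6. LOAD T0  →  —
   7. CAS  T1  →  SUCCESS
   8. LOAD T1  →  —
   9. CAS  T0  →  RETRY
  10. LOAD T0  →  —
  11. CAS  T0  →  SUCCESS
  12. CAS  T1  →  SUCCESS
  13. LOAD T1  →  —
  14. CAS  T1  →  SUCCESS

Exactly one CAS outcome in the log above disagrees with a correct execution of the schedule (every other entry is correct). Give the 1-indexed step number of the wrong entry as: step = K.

Correct run:
#1 T0 reads 4
#2 T1 reads 4
#3 T0 CAS(4→5) writes; counter now 5
#4 T1 CAS(4→5) fails; counter now 5
#5 T1 reads 5
#6 T0 reads 5
#7 T1 CAS(5→6) writes; counter now 6
#8 T1 reads 6
#9 T0 CAS(5→6) fails; counter now 6
#10 T0 reads 6
#11 T0 CAS(6→7) writes; counter now 7
#12 T1 CAS(6→7) fails; counter now 7
#13 T1 reads 7
#14 T1 CAS(7→8) writes; counter now 8
Flip is step 12.

step = 12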